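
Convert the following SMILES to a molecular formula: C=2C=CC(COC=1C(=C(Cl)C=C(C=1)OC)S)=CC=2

Heavy atoms from the SMILES: 14 C, 1 Cl, 2 O, 1 S.
Implicit hydrogens by atom environment:
  7 × C (aromatic): 1 H each → 7
  5 × C (aromatic): no H
  2 × O: no H
  1 × C: 3 H
  1 × C: 2 H
  1 × Cl: no H
  1 × S: 1 H
  Total hydrogens = 13.
Molecular formula: C14H13ClO2S

C14H13ClO2S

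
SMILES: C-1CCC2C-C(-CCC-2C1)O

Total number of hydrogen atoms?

Hydrogens are implicit in SMILES; fill each atom to its normal valence:
  7 × C: 2 H each → 14
  3 × C: 1 H each → 3
  1 × O: 1 H
  Total hydrogens = 18.

18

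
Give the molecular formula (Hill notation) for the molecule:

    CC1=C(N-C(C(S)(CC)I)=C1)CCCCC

C13H22INS

Heavy atoms from the SMILES: 13 C, 1 I, 1 N, 1 S.
Implicit hydrogens by atom environment:
  5 × C: 2 H each → 10
  3 × C: 3 H each → 9
  3 × C (aromatic): no H
  1 × C (aromatic): 1 H
  1 × C: no H
  1 × I: no H
  1 × N (aromatic): 1 H
  1 × S: 1 H
  Total hydrogens = 22.
Molecular formula: C13H22INS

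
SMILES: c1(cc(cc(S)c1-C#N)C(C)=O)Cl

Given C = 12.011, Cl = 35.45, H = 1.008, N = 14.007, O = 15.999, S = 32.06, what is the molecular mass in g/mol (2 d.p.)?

211.66

Molecular formula: C9H6ClNOS.
M = 9×12.011 + 1×35.45 + 6×1.008 + 1×14.007 + 1×15.999 + 1×32.06 = 211.66 g/mol.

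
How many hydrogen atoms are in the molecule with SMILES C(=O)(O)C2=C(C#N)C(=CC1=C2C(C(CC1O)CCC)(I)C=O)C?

Hydrogens are implicit in SMILES; fill each atom to its normal valence:
  5 × C (aromatic): no H
  3 × C: 2 H each → 6
  3 × C: 1 H each → 3
  3 × C: no H
  2 × C: 3 H each → 6
  2 × O: 1 H each → 2
  2 × O: no H
  1 × C (aromatic): 1 H
  1 × I: no H
  1 × N: no H
  Total hydrogens = 18.

18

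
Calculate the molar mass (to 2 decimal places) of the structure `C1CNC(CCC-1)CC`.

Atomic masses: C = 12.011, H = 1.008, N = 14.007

127.23

Molecular formula: C8H17N.
M = 8×12.011 + 17×1.008 + 1×14.007 = 127.23 g/mol.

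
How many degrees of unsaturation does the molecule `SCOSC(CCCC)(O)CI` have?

Molecular formula from the SMILES: C7H15IO2S2.
DoU = (2C + 2 + N − H − X)/2 = (2·7 + 2 + 0 − 15 − 1)/2 = 0/2 = 0.
(Structurally: 0 ring(s) + 0 π bond(s) = 0.)

0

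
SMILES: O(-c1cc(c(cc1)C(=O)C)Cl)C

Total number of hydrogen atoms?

Hydrogens are implicit in SMILES; fill each atom to its normal valence:
  3 × C (aromatic): 1 H each → 3
  3 × C (aromatic): no H
  2 × C: 3 H each → 6
  2 × O: no H
  1 × C: no H
  1 × Cl: no H
  Total hydrogens = 9.

9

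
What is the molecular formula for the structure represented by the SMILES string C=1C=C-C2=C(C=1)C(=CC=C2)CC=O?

Heavy atoms from the SMILES: 12 C, 1 O.
Implicit hydrogens by atom environment:
  7 × C (aromatic): 1 H each → 7
  3 × C (aromatic): no H
  1 × C: 2 H
  1 × C: 1 H
  1 × O: no H
  Total hydrogens = 10.
Molecular formula: C12H10O

C12H10O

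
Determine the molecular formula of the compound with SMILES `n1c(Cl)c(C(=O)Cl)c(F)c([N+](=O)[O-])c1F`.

C6Cl2F2N2O3

Heavy atoms from the SMILES: 6 C, 2 Cl, 2 F, 2 N, 3 O.
Implicit hydrogens by atom environment:
  5 × C (aromatic): no H
  2 × Cl: no H
  2 × F: no H
  2 × O: no H
  1 × C: no H
  1 × N (aromatic): no H
  1 × N (charge +1): no H
  1 × O (charge -1): no H
  Total hydrogens = 0.
Molecular formula: C6Cl2F2N2O3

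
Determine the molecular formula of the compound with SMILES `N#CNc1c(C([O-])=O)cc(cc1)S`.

Heavy atoms from the SMILES: 8 C, 2 N, 2 O, 1 S.
Implicit hydrogens by atom environment:
  3 × C (aromatic): 1 H each → 3
  3 × C (aromatic): no H
  2 × C: no H
  1 × N: 1 H
  1 × N: no H
  1 × O: no H
  1 × O (charge -1): no H
  1 × S: 1 H
  Total hydrogens = 5.
Net charge -1.
Molecular formula: C8H5N2O2S-

C8H5N2O2S-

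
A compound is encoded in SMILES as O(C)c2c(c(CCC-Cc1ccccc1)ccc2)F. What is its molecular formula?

Heavy atoms from the SMILES: 17 C, 1 F, 1 O.
Implicit hydrogens by atom environment:
  8 × C (aromatic): 1 H each → 8
  4 × C: 2 H each → 8
  4 × C (aromatic): no H
  1 × C: 3 H
  1 × F: no H
  1 × O: no H
  Total hydrogens = 19.
Molecular formula: C17H19FO

C17H19FO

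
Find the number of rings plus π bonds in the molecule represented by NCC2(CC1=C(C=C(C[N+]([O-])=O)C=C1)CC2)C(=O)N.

7

Molecular formula from the SMILES: C13H17N3O3.
DoU = (2C + 2 + N − H − X)/2 = (2·13 + 2 + 3 − 17 − 0)/2 = 14/2 = 7.
(Structurally: 2 ring(s) + 5 π bond(s) = 7.)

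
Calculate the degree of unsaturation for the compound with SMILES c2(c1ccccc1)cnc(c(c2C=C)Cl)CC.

Molecular formula from the SMILES: C15H14ClN.
DoU = (2C + 2 + N − H − X)/2 = (2·15 + 2 + 1 − 14 − 1)/2 = 18/2 = 9.
(Structurally: 2 ring(s) + 7 π bond(s) = 9.)

9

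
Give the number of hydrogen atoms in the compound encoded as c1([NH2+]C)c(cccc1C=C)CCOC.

18

Hydrogens are implicit in SMILES; fill each atom to its normal valence:
  3 × C: 2 H each → 6
  3 × C (aromatic): 1 H each → 3
  3 × C (aromatic): no H
  2 × C: 3 H each → 6
  1 × C: 1 H
  1 × N (charge +1): 2 H
  1 × O: no H
  Total hydrogens = 18.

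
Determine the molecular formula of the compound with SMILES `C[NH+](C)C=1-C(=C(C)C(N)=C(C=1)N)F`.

Heavy atoms from the SMILES: 9 C, 1 F, 3 N.
Implicit hydrogens by atom environment:
  5 × C (aromatic): no H
  3 × C: 3 H each → 9
  2 × N: 2 H each → 4
  1 × C (aromatic): 1 H
  1 × F: no H
  1 × N (charge +1): 1 H
  Total hydrogens = 15.
Net charge +1.
Molecular formula: C9H15FN3+

C9H15FN3+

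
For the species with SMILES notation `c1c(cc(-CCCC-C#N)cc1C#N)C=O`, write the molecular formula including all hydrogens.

C13H12N2O

Heavy atoms from the SMILES: 13 C, 2 N, 1 O.
Implicit hydrogens by atom environment:
  4 × C: 2 H each → 8
  3 × C (aromatic): 1 H each → 3
  3 × C (aromatic): no H
  2 × C: no H
  2 × N: no H
  1 × C: 1 H
  1 × O: no H
  Total hydrogens = 12.
Molecular formula: C13H12N2O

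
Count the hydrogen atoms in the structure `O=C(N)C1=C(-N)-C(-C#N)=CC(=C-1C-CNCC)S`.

16

Hydrogens are implicit in SMILES; fill each atom to its normal valence:
  5 × C (aromatic): no H
  3 × C: 2 H each → 6
  2 × C: no H
  2 × N: 2 H each → 4
  1 × C: 3 H
  1 × C (aromatic): 1 H
  1 × N: 1 H
  1 × N: no H
  1 × O: no H
  1 × S: 1 H
  Total hydrogens = 16.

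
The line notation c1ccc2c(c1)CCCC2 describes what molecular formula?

C10H12

Heavy atoms from the SMILES: 10 C.
Implicit hydrogens by atom environment:
  4 × C: 2 H each → 8
  4 × C (aromatic): 1 H each → 4
  2 × C (aromatic): no H
  Total hydrogens = 12.
Molecular formula: C10H12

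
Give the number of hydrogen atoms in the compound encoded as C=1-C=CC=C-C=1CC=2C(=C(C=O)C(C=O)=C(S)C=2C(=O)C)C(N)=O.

Hydrogens are implicit in SMILES; fill each atom to its normal valence:
  7 × C (aromatic): no H
  5 × C (aromatic): 1 H each → 5
  4 × O: no H
  2 × C: 1 H each → 2
  2 × C: no H
  1 × C: 3 H
  1 × C: 2 H
  1 × N: 2 H
  1 × S: 1 H
  Total hydrogens = 15.

15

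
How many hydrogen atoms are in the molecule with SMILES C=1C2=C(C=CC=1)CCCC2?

12

Hydrogens are implicit in SMILES; fill each atom to its normal valence:
  4 × C: 2 H each → 8
  4 × C (aromatic): 1 H each → 4
  2 × C (aromatic): no H
  Total hydrogens = 12.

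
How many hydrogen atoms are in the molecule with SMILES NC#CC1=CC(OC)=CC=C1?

9

Hydrogens are implicit in SMILES; fill each atom to its normal valence:
  4 × C (aromatic): 1 H each → 4
  2 × C (aromatic): no H
  2 × C: no H
  1 × C: 3 H
  1 × N: 2 H
  1 × O: no H
  Total hydrogens = 9.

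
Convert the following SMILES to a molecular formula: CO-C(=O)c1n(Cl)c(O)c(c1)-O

Heavy atoms from the SMILES: 6 C, 1 Cl, 1 N, 4 O.
Implicit hydrogens by atom environment:
  3 × C (aromatic): no H
  2 × O: 1 H each → 2
  2 × O: no H
  1 × C: 3 H
  1 × C (aromatic): 1 H
  1 × C: no H
  1 × Cl: no H
  1 × N (aromatic): no H
  Total hydrogens = 6.
Molecular formula: C6H6ClNO4

C6H6ClNO4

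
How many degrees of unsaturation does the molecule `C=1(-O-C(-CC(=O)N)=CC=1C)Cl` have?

Molecular formula from the SMILES: C7H8ClNO2.
DoU = (2C + 2 + N − H − X)/2 = (2·7 + 2 + 1 − 8 − 1)/2 = 8/2 = 4.
(Structurally: 1 ring(s) + 3 π bond(s) = 4.)

4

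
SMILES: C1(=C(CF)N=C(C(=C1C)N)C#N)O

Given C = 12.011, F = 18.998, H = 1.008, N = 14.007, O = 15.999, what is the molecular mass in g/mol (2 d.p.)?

Molecular formula: C8H8FN3O.
M = 8×12.011 + 1×18.998 + 8×1.008 + 3×14.007 + 1×15.999 = 181.17 g/mol.

181.17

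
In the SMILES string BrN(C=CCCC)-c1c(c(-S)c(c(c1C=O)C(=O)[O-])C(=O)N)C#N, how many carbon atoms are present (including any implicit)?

The symbol for carbon appears 15 times in the SMILES. Lowercase c denotes aromatic carbon and counts toward C.

15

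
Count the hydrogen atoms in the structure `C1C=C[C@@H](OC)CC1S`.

12

Hydrogens are implicit in SMILES; fill each atom to its normal valence:
  4 × C: 1 H each → 4
  2 × C: 2 H each → 4
  1 × C: 3 H
  1 × O: no H
  1 × S: 1 H
  Total hydrogens = 12.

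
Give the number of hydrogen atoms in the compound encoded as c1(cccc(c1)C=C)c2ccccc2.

12

Hydrogens are implicit in SMILES; fill each atom to its normal valence:
  9 × C (aromatic): 1 H each → 9
  3 × C (aromatic): no H
  1 × C: 2 H
  1 × C: 1 H
  Total hydrogens = 12.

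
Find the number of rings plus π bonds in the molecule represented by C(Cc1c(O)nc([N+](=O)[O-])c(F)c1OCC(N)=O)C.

6

Molecular formula from the SMILES: C10H12FN3O5.
DoU = (2C + 2 + N − H − X)/2 = (2·10 + 2 + 3 − 12 − 1)/2 = 12/2 = 6.
(Structurally: 1 ring(s) + 5 π bond(s) = 6.)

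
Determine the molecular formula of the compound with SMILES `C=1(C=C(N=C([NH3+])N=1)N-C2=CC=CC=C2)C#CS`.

C12H11N4S+

Heavy atoms from the SMILES: 12 C, 4 N, 1 S.
Implicit hydrogens by atom environment:
  6 × C (aromatic): 1 H each → 6
  4 × C (aromatic): no H
  2 × C: no H
  2 × N (aromatic): no H
  1 × N (charge +1): 3 H
  1 × N: 1 H
  1 × S: 1 H
  Total hydrogens = 11.
Net charge +1.
Molecular formula: C12H11N4S+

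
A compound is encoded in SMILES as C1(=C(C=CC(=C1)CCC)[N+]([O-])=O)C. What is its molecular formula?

Heavy atoms from the SMILES: 10 C, 1 N, 2 O.
Implicit hydrogens by atom environment:
  3 × C (aromatic): 1 H each → 3
  3 × C (aromatic): no H
  2 × C: 3 H each → 6
  2 × C: 2 H each → 4
  1 × N (charge +1): no H
  1 × O: no H
  1 × O (charge -1): no H
  Total hydrogens = 13.
Molecular formula: C10H13NO2

C10H13NO2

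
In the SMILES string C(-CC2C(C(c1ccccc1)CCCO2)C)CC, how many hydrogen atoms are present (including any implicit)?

Hydrogens are implicit in SMILES; fill each atom to its normal valence:
  6 × C: 2 H each → 12
  5 × C (aromatic): 1 H each → 5
  3 × C: 1 H each → 3
  2 × C: 3 H each → 6
  1 × C (aromatic): no H
  1 × O: no H
  Total hydrogens = 26.

26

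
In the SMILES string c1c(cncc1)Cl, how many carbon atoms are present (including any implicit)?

The symbol for carbon appears 5 times in the SMILES. Lowercase c denotes aromatic carbon and counts toward C.

5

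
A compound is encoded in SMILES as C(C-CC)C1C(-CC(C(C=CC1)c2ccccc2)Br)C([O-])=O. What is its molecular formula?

C19H24BrO2-

Heavy atoms from the SMILES: 1 Br, 19 C, 2 O.
Implicit hydrogens by atom environment:
  6 × C: 1 H each → 6
  5 × C: 2 H each → 10
  5 × C (aromatic): 1 H each → 5
  1 × Br: no H
  1 × C: 3 H
  1 × C: no H
  1 × C (aromatic): no H
  1 × O: no H
  1 × O (charge -1): no H
  Total hydrogens = 24.
Net charge -1.
Molecular formula: C19H24BrO2-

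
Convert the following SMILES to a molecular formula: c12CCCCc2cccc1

C10H12

Heavy atoms from the SMILES: 10 C.
Implicit hydrogens by atom environment:
  4 × C: 2 H each → 8
  4 × C (aromatic): 1 H each → 4
  2 × C (aromatic): no H
  Total hydrogens = 12.
Molecular formula: C10H12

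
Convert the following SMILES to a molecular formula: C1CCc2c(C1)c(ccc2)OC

C11H14O

Heavy atoms from the SMILES: 11 C, 1 O.
Implicit hydrogens by atom environment:
  4 × C: 2 H each → 8
  3 × C (aromatic): 1 H each → 3
  3 × C (aromatic): no H
  1 × C: 3 H
  1 × O: no H
  Total hydrogens = 14.
Molecular formula: C11H14O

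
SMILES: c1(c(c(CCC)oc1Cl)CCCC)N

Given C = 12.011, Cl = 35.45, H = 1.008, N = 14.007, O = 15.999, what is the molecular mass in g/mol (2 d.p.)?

Molecular formula: C11H18ClNO.
M = 11×12.011 + 1×35.45 + 18×1.008 + 1×14.007 + 1×15.999 = 215.72 g/mol.

215.72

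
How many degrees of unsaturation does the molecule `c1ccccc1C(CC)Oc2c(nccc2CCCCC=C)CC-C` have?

9

Molecular formula from the SMILES: C23H31NO.
DoU = (2C + 2 + N − H − X)/2 = (2·23 + 2 + 1 − 31 − 0)/2 = 18/2 = 9.
(Structurally: 2 ring(s) + 7 π bond(s) = 9.)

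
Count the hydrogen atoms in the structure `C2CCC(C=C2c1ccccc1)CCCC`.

22

Hydrogens are implicit in SMILES; fill each atom to its normal valence:
  6 × C: 2 H each → 12
  5 × C (aromatic): 1 H each → 5
  2 × C: 1 H each → 2
  1 × C: 3 H
  1 × C: no H
  1 × C (aromatic): no H
  Total hydrogens = 22.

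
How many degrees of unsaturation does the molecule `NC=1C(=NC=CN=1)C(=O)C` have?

Molecular formula from the SMILES: C6H7N3O.
DoU = (2C + 2 + N − H − X)/2 = (2·6 + 2 + 3 − 7 − 0)/2 = 10/2 = 5.
(Structurally: 1 ring(s) + 4 π bond(s) = 5.)

5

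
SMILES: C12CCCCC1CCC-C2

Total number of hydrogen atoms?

Hydrogens are implicit in SMILES; fill each atom to its normal valence:
  8 × C: 2 H each → 16
  2 × C: 1 H each → 2
  Total hydrogens = 18.

18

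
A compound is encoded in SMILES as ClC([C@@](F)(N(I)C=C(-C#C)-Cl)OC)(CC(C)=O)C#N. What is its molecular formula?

Heavy atoms from the SMILES: 11 C, 2 Cl, 1 F, 1 I, 2 N, 2 O.
Implicit hydrogens by atom environment:
  6 × C: no H
  2 × C: 3 H each → 6
  2 × C: 1 H each → 2
  2 × Cl: no H
  2 × N: no H
  2 × O: no H
  1 × C: 2 H
  1 × F: no H
  1 × I: no H
  Total hydrogens = 10.
Molecular formula: C11H10Cl2FIN2O2

C11H10Cl2FIN2O2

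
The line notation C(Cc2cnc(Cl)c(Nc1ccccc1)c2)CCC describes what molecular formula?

C16H19ClN2

Heavy atoms from the SMILES: 16 C, 1 Cl, 2 N.
Implicit hydrogens by atom environment:
  7 × C (aromatic): 1 H each → 7
  4 × C: 2 H each → 8
  4 × C (aromatic): no H
  1 × C: 3 H
  1 × Cl: no H
  1 × N: 1 H
  1 × N (aromatic): no H
  Total hydrogens = 19.
Molecular formula: C16H19ClN2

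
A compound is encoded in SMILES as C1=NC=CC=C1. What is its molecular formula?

C5H5N

Heavy atoms from the SMILES: 5 C, 1 N.
Implicit hydrogens by atom environment:
  5 × C (aromatic): 1 H each → 5
  1 × N (aromatic): no H
  Total hydrogens = 5.
Molecular formula: C5H5N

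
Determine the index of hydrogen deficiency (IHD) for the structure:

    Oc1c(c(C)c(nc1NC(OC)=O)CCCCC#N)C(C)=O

8

Molecular formula from the SMILES: C15H19N3O4.
DoU = (2C + 2 + N − H − X)/2 = (2·15 + 2 + 3 − 19 − 0)/2 = 16/2 = 8.
(Structurally: 1 ring(s) + 7 π bond(s) = 8.)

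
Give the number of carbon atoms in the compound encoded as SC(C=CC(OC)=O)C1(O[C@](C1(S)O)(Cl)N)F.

The symbol for carbon appears 8 times in the SMILES. (Cl is a single chlorine, not C + l.)

8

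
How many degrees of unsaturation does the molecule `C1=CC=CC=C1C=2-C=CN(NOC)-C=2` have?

Molecular formula from the SMILES: C11H12N2O.
DoU = (2C + 2 + N − H − X)/2 = (2·11 + 2 + 2 − 12 − 0)/2 = 14/2 = 7.
(Structurally: 2 ring(s) + 5 π bond(s) = 7.)

7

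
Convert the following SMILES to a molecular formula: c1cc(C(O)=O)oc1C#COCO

Heavy atoms from the SMILES: 8 C, 5 O.
Implicit hydrogens by atom environment:
  3 × C: no H
  2 × C (aromatic): 1 H each → 2
  2 × C (aromatic): no H
  2 × O: 1 H each → 2
  2 × O: no H
  1 × C: 2 H
  1 × O (aromatic): no H
  Total hydrogens = 6.
Molecular formula: C8H6O5

C8H6O5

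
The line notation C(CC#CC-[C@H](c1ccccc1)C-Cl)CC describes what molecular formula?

Heavy atoms from the SMILES: 15 C, 1 Cl.
Implicit hydrogens by atom environment:
  5 × C: 2 H each → 10
  5 × C (aromatic): 1 H each → 5
  2 × C: no H
  1 × C: 3 H
  1 × C: 1 H
  1 × C (aromatic): no H
  1 × Cl: no H
  Total hydrogens = 19.
Molecular formula: C15H19Cl

C15H19Cl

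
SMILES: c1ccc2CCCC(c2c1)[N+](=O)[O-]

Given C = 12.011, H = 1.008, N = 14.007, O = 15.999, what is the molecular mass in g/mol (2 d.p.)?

177.20

Molecular formula: C10H11NO2.
M = 10×12.011 + 11×1.008 + 1×14.007 + 2×15.999 = 177.20 g/mol.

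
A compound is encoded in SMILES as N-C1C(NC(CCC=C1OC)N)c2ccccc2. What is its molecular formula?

C14H21N3O

Heavy atoms from the SMILES: 14 C, 3 N, 1 O.
Implicit hydrogens by atom environment:
  5 × C (aromatic): 1 H each → 5
  4 × C: 1 H each → 4
  2 × C: 2 H each → 4
  2 × N: 2 H each → 4
  1 × C: 3 H
  1 × C: no H
  1 × C (aromatic): no H
  1 × N: 1 H
  1 × O: no H
  Total hydrogens = 21.
Molecular formula: C14H21N3O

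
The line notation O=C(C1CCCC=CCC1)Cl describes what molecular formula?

C9H13ClO

Heavy atoms from the SMILES: 9 C, 1 Cl, 1 O.
Implicit hydrogens by atom environment:
  5 × C: 2 H each → 10
  3 × C: 1 H each → 3
  1 × C: no H
  1 × Cl: no H
  1 × O: no H
  Total hydrogens = 13.
Molecular formula: C9H13ClO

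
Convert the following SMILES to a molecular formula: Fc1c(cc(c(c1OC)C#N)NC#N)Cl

Heavy atoms from the SMILES: 9 C, 1 Cl, 1 F, 3 N, 1 O.
Implicit hydrogens by atom environment:
  5 × C (aromatic): no H
  2 × C: no H
  2 × N: no H
  1 × C: 3 H
  1 × C (aromatic): 1 H
  1 × Cl: no H
  1 × F: no H
  1 × N: 1 H
  1 × O: no H
  Total hydrogens = 5.
Molecular formula: C9H5ClFN3O

C9H5ClFN3O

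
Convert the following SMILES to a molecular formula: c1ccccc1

C6H6

Heavy atoms from the SMILES: 6 C.
Implicit hydrogens by atom environment:
  6 × C (aromatic): 1 H each → 6
  Total hydrogens = 6.
Molecular formula: C6H6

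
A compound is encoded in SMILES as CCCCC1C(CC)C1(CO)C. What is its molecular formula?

C11H22O

Heavy atoms from the SMILES: 11 C, 1 O.
Implicit hydrogens by atom environment:
  5 × C: 2 H each → 10
  3 × C: 3 H each → 9
  2 × C: 1 H each → 2
  1 × C: no H
  1 × O: 1 H
  Total hydrogens = 22.
Molecular formula: C11H22O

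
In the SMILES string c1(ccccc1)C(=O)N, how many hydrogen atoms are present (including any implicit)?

Hydrogens are implicit in SMILES; fill each atom to its normal valence:
  5 × C (aromatic): 1 H each → 5
  1 × C (aromatic): no H
  1 × C: no H
  1 × N: 2 H
  1 × O: no H
  Total hydrogens = 7.

7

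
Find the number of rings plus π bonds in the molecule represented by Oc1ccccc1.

Molecular formula from the SMILES: C6H6O.
DoU = (2C + 2 + N − H − X)/2 = (2·6 + 2 + 0 − 6 − 0)/2 = 8/2 = 4.
(Structurally: 1 ring(s) + 3 π bond(s) = 4.)

4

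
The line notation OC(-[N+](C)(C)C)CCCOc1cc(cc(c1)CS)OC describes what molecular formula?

Heavy atoms from the SMILES: 15 C, 1 N, 3 O, 1 S.
Implicit hydrogens by atom environment:
  4 × C: 3 H each → 12
  4 × C: 2 H each → 8
  3 × C (aromatic): 1 H each → 3
  3 × C (aromatic): no H
  2 × O: no H
  1 × C: 1 H
  1 × N (charge +1): no H
  1 × O: 1 H
  1 × S: 1 H
  Total hydrogens = 26.
Net charge +1.
Molecular formula: C15H26NO3S+

C15H26NO3S+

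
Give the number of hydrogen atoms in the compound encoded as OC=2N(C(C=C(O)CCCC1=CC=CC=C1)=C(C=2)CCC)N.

24

Hydrogens are implicit in SMILES; fill each atom to its normal valence:
  6 × C (aromatic): 1 H each → 6
  5 × C: 2 H each → 10
  4 × C (aromatic): no H
  2 × O: 1 H each → 2
  1 × C: 3 H
  1 × C: 1 H
  1 × C: no H
  1 × N: 2 H
  1 × N (aromatic): no H
  Total hydrogens = 24.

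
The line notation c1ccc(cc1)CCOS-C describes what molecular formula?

Heavy atoms from the SMILES: 9 C, 1 O, 1 S.
Implicit hydrogens by atom environment:
  5 × C (aromatic): 1 H each → 5
  2 × C: 2 H each → 4
  1 × C: 3 H
  1 × C (aromatic): no H
  1 × O: no H
  1 × S: no H
  Total hydrogens = 12.
Molecular formula: C9H12OS

C9H12OS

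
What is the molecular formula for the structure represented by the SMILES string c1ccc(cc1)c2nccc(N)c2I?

C11H9IN2

Heavy atoms from the SMILES: 11 C, 1 I, 2 N.
Implicit hydrogens by atom environment:
  7 × C (aromatic): 1 H each → 7
  4 × C (aromatic): no H
  1 × I: no H
  1 × N: 2 H
  1 × N (aromatic): no H
  Total hydrogens = 9.
Molecular formula: C11H9IN2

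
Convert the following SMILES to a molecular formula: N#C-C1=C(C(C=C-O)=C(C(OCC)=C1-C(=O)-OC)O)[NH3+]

C13H15N2O5+

Heavy atoms from the SMILES: 13 C, 2 N, 5 O.
Implicit hydrogens by atom environment:
  6 × C (aromatic): no H
  3 × O: no H
  2 × C: 3 H each → 6
  2 × C: 1 H each → 2
  2 × C: no H
  2 × O: 1 H each → 2
  1 × C: 2 H
  1 × N (charge +1): 3 H
  1 × N: no H
  Total hydrogens = 15.
Net charge +1.
Molecular formula: C13H15N2O5+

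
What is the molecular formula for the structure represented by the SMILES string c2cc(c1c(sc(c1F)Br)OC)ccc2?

C11H8BrFOS

Heavy atoms from the SMILES: 1 Br, 11 C, 1 F, 1 O, 1 S.
Implicit hydrogens by atom environment:
  5 × C (aromatic): 1 H each → 5
  5 × C (aromatic): no H
  1 × Br: no H
  1 × C: 3 H
  1 × F: no H
  1 × O: no H
  1 × S (aromatic): no H
  Total hydrogens = 8.
Molecular formula: C11H8BrFOS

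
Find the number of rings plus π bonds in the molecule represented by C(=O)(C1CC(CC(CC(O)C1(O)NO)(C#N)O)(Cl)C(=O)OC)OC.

Molecular formula from the SMILES: C13H19ClN2O8.
DoU = (2C + 2 + N − H − X)/2 = (2·13 + 2 + 2 − 19 − 1)/2 = 10/2 = 5.
(Structurally: 1 ring(s) + 4 π bond(s) = 5.)

5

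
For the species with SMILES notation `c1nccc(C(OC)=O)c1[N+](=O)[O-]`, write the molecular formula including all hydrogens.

C7H6N2O4

Heavy atoms from the SMILES: 7 C, 2 N, 4 O.
Implicit hydrogens by atom environment:
  3 × C (aromatic): 1 H each → 3
  3 × O: no H
  2 × C (aromatic): no H
  1 × C: 3 H
  1 × C: no H
  1 × N (aromatic): no H
  1 × N (charge +1): no H
  1 × O (charge -1): no H
  Total hydrogens = 6.
Molecular formula: C7H6N2O4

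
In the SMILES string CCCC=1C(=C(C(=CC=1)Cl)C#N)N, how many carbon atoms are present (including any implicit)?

10

The symbol for carbon appears 10 times in the SMILES. (Cl is a single chlorine, not C + l.)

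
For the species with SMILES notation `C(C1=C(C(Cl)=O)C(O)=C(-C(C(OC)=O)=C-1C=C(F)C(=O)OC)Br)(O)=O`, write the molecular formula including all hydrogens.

C14H9BrClFO8

Heavy atoms from the SMILES: 1 Br, 14 C, 1 Cl, 1 F, 8 O.
Implicit hydrogens by atom environment:
  6 × C (aromatic): no H
  6 × O: no H
  5 × C: no H
  2 × C: 3 H each → 6
  2 × O: 1 H each → 2
  1 × Br: no H
  1 × C: 1 H
  1 × Cl: no H
  1 × F: no H
  Total hydrogens = 9.
Molecular formula: C14H9BrClFO8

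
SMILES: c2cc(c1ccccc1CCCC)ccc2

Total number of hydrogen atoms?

Hydrogens are implicit in SMILES; fill each atom to its normal valence:
  9 × C (aromatic): 1 H each → 9
  3 × C: 2 H each → 6
  3 × C (aromatic): no H
  1 × C: 3 H
  Total hydrogens = 18.

18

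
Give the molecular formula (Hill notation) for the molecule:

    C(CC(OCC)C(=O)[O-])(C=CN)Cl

Heavy atoms from the SMILES: 8 C, 1 Cl, 1 N, 3 O.
Implicit hydrogens by atom environment:
  4 × C: 1 H each → 4
  2 × C: 2 H each → 4
  2 × O: no H
  1 × C: 3 H
  1 × C: no H
  1 × Cl: no H
  1 × N: 2 H
  1 × O (charge -1): no H
  Total hydrogens = 13.
Net charge -1.
Molecular formula: C8H13ClNO3-

C8H13ClNO3-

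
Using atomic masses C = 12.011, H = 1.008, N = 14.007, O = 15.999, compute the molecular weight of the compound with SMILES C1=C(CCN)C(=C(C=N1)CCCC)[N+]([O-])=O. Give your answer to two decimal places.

223.28

Molecular formula: C11H17N3O2.
M = 11×12.011 + 17×1.008 + 3×14.007 + 2×15.999 = 223.28 g/mol.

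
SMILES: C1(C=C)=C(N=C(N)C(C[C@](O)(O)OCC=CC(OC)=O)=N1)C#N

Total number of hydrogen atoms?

16

Hydrogens are implicit in SMILES; fill each atom to its normal valence:
  4 × C (aromatic): no H
  3 × C: 2 H each → 6
  3 × C: 1 H each → 3
  3 × C: no H
  3 × O: no H
  2 × N (aromatic): no H
  2 × O: 1 H each → 2
  1 × C: 3 H
  1 × N: 2 H
  1 × N: no H
  Total hydrogens = 16.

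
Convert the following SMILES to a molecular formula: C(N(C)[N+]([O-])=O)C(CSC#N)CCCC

C9H17N3O2S

Heavy atoms from the SMILES: 9 C, 3 N, 2 O, 1 S.
Implicit hydrogens by atom environment:
  5 × C: 2 H each → 10
  2 × C: 3 H each → 6
  2 × N: no H
  1 × C: 1 H
  1 × C: no H
  1 × N (charge +1): no H
  1 × O: no H
  1 × O (charge -1): no H
  1 × S: no H
  Total hydrogens = 17.
Molecular formula: C9H17N3O2S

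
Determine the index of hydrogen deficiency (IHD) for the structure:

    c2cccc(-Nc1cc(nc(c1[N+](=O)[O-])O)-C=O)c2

10

Molecular formula from the SMILES: C12H9N3O4.
DoU = (2C + 2 + N − H − X)/2 = (2·12 + 2 + 3 − 9 − 0)/2 = 20/2 = 10.
(Structurally: 2 ring(s) + 8 π bond(s) = 10.)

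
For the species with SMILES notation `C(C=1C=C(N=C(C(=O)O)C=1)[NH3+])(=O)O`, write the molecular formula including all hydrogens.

C7H7N2O4+

Heavy atoms from the SMILES: 7 C, 2 N, 4 O.
Implicit hydrogens by atom environment:
  3 × C (aromatic): no H
  2 × C (aromatic): 1 H each → 2
  2 × C: no H
  2 × O: 1 H each → 2
  2 × O: no H
  1 × N (charge +1): 3 H
  1 × N (aromatic): no H
  Total hydrogens = 7.
Net charge +1.
Molecular formula: C7H7N2O4+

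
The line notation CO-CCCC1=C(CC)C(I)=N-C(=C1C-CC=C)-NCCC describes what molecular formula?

Heavy atoms from the SMILES: 18 C, 1 I, 2 N, 1 O.
Implicit hydrogens by atom environment:
  9 × C: 2 H each → 18
  5 × C (aromatic): no H
  3 × C: 3 H each → 9
  1 × C: 1 H
  1 × I: no H
  1 × N: 1 H
  1 × N (aromatic): no H
  1 × O: no H
  Total hydrogens = 29.
Molecular formula: C18H29IN2O

C18H29IN2O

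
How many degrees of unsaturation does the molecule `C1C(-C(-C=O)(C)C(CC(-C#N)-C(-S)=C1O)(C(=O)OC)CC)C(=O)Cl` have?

7

Molecular formula from the SMILES: C16H20ClNO5S.
DoU = (2C + 2 + N − H − X)/2 = (2·16 + 2 + 1 − 20 − 1)/2 = 14/2 = 7.
(Structurally: 1 ring(s) + 6 π bond(s) = 7.)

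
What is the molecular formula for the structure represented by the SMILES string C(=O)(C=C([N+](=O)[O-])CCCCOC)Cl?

C8H12ClNO4

Heavy atoms from the SMILES: 8 C, 1 Cl, 1 N, 4 O.
Implicit hydrogens by atom environment:
  4 × C: 2 H each → 8
  3 × O: no H
  2 × C: no H
  1 × C: 3 H
  1 × C: 1 H
  1 × Cl: no H
  1 × N (charge +1): no H
  1 × O (charge -1): no H
  Total hydrogens = 12.
Molecular formula: C8H12ClNO4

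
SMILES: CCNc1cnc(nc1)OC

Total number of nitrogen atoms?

3

The symbol for nitrogen appears 3 times in the SMILES.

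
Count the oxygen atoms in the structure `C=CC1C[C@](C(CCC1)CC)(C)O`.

The symbol for oxygen appears 1 time in the SMILES.

1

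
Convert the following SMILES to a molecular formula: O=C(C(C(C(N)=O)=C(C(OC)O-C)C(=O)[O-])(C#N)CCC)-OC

Heavy atoms from the SMILES: 14 C, 2 N, 7 O.
Implicit hydrogens by atom environment:
  7 × C: no H
  6 × O: no H
  4 × C: 3 H each → 12
  2 × C: 2 H each → 4
  1 × C: 1 H
  1 × N: 2 H
  1 × N: no H
  1 × O (charge -1): no H
  Total hydrogens = 19.
Net charge -1.
Molecular formula: C14H19N2O7-

C14H19N2O7-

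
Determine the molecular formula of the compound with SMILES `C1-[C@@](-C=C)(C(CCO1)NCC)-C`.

Heavy atoms from the SMILES: 10 C, 1 N, 1 O.
Implicit hydrogens by atom environment:
  5 × C: 2 H each → 10
  2 × C: 3 H each → 6
  2 × C: 1 H each → 2
  1 × C: no H
  1 × N: 1 H
  1 × O: no H
  Total hydrogens = 19.
Molecular formula: C10H19NO

C10H19NO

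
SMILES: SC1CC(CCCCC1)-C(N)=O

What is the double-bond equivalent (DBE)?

Molecular formula from the SMILES: C9H17NOS.
DoU = (2C + 2 + N − H − X)/2 = (2·9 + 2 + 1 − 17 − 0)/2 = 4/2 = 2.
(Structurally: 1 ring(s) + 1 π bond(s) = 2.)

2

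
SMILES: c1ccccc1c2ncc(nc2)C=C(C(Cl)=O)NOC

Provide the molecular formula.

C14H12ClN3O2

Heavy atoms from the SMILES: 14 C, 1 Cl, 3 N, 2 O.
Implicit hydrogens by atom environment:
  7 × C (aromatic): 1 H each → 7
  3 × C (aromatic): no H
  2 × C: no H
  2 × N (aromatic): no H
  2 × O: no H
  1 × C: 3 H
  1 × C: 1 H
  1 × Cl: no H
  1 × N: 1 H
  Total hydrogens = 12.
Molecular formula: C14H12ClN3O2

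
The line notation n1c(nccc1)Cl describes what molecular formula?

Heavy atoms from the SMILES: 4 C, 1 Cl, 2 N.
Implicit hydrogens by atom environment:
  3 × C (aromatic): 1 H each → 3
  2 × N (aromatic): no H
  1 × C (aromatic): no H
  1 × Cl: no H
  Total hydrogens = 3.
Molecular formula: C4H3ClN2

C4H3ClN2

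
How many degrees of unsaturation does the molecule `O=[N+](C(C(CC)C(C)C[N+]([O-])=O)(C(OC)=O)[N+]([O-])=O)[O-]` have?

Molecular formula from the SMILES: C9H15N3O8.
DoU = (2C + 2 + N − H − X)/2 = (2·9 + 2 + 3 − 15 − 0)/2 = 8/2 = 4.
(Structurally: 0 ring(s) + 4 π bond(s) = 4.)

4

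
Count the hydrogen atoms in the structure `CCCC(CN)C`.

Hydrogens are implicit in SMILES; fill each atom to its normal valence:
  3 × C: 2 H each → 6
  2 × C: 3 H each → 6
  1 × C: 1 H
  1 × N: 2 H
  Total hydrogens = 15.

15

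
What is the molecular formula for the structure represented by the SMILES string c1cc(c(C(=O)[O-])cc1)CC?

Heavy atoms from the SMILES: 9 C, 2 O.
Implicit hydrogens by atom environment:
  4 × C (aromatic): 1 H each → 4
  2 × C (aromatic): no H
  1 × C: 3 H
  1 × C: 2 H
  1 × C: no H
  1 × O: no H
  1 × O (charge -1): no H
  Total hydrogens = 9.
Net charge -1.
Molecular formula: C9H9O2-

C9H9O2-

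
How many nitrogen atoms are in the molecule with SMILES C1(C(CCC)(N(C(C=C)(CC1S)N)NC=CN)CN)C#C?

5

The symbol for nitrogen appears 5 times in the SMILES.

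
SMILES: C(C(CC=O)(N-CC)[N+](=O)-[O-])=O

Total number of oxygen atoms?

The symbol for oxygen appears 4 times in the SMILES.

4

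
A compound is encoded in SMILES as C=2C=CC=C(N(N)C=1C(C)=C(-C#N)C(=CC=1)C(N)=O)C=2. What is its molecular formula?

Heavy atoms from the SMILES: 15 C, 4 N, 1 O.
Implicit hydrogens by atom environment:
  7 × C (aromatic): 1 H each → 7
  5 × C (aromatic): no H
  2 × C: no H
  2 × N: 2 H each → 4
  2 × N: no H
  1 × C: 3 H
  1 × O: no H
  Total hydrogens = 14.
Molecular formula: C15H14N4O

C15H14N4O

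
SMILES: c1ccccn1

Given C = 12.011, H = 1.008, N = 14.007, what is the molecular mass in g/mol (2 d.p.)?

Molecular formula: C5H5N.
M = 5×12.011 + 5×1.008 + 1×14.007 = 79.10 g/mol.

79.10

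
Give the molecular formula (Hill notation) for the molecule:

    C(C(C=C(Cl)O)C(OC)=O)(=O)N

C6H8ClNO4

Heavy atoms from the SMILES: 6 C, 1 Cl, 1 N, 4 O.
Implicit hydrogens by atom environment:
  3 × C: no H
  3 × O: no H
  2 × C: 1 H each → 2
  1 × C: 3 H
  1 × Cl: no H
  1 × N: 2 H
  1 × O: 1 H
  Total hydrogens = 8.
Molecular formula: C6H8ClNO4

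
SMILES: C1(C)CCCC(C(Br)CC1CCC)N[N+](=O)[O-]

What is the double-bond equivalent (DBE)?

2

Molecular formula from the SMILES: C12H23BrN2O2.
DoU = (2C + 2 + N − H − X)/2 = (2·12 + 2 + 2 − 23 − 1)/2 = 4/2 = 2.
(Structurally: 1 ring(s) + 1 π bond(s) = 2.)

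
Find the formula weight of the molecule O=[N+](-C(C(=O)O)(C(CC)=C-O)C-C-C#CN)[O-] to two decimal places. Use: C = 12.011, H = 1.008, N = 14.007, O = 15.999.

242.23

Molecular formula: C10H14N2O5.
M = 10×12.011 + 14×1.008 + 2×14.007 + 5×15.999 = 242.23 g/mol.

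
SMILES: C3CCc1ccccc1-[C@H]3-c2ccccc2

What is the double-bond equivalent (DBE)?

Molecular formula from the SMILES: C16H16.
DoU = (2C + 2 + N − H − X)/2 = (2·16 + 2 + 0 − 16 − 0)/2 = 18/2 = 9.
(Structurally: 3 ring(s) + 6 π bond(s) = 9.)

9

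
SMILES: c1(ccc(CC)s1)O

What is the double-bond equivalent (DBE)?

Molecular formula from the SMILES: C6H8OS.
DoU = (2C + 2 + N − H − X)/2 = (2·6 + 2 + 0 − 8 − 0)/2 = 6/2 = 3.
(Structurally: 1 ring(s) + 2 π bond(s) = 3.)

3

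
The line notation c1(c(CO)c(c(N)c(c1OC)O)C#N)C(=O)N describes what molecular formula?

Heavy atoms from the SMILES: 10 C, 3 N, 4 O.
Implicit hydrogens by atom environment:
  6 × C (aromatic): no H
  2 × C: no H
  2 × N: 2 H each → 4
  2 × O: 1 H each → 2
  2 × O: no H
  1 × C: 3 H
  1 × C: 2 H
  1 × N: no H
  Total hydrogens = 11.
Molecular formula: C10H11N3O4

C10H11N3O4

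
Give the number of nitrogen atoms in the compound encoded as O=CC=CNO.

The symbol for nitrogen appears 1 time in the SMILES.

1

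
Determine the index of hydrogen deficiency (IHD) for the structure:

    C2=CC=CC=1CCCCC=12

5

Molecular formula from the SMILES: C10H12.
DoU = (2C + 2 + N − H − X)/2 = (2·10 + 2 + 0 − 12 − 0)/2 = 10/2 = 5.
(Structurally: 2 ring(s) + 3 π bond(s) = 5.)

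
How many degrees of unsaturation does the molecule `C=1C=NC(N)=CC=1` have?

Molecular formula from the SMILES: C5H6N2.
DoU = (2C + 2 + N − H − X)/2 = (2·5 + 2 + 2 − 6 − 0)/2 = 8/2 = 4.
(Structurally: 1 ring(s) + 3 π bond(s) = 4.)

4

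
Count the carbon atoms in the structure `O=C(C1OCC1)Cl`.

The symbol for carbon appears 4 times in the SMILES. (Cl is a single chlorine, not C + l.)

4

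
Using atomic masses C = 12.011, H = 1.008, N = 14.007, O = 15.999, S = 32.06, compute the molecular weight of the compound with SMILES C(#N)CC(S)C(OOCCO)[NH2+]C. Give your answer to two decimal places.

207.27

Molecular formula: C7H15N2O3S+.
M = 7×12.011 + 15×1.008 + 2×14.007 + 3×15.999 + 1×32.06 = 207.27 g/mol.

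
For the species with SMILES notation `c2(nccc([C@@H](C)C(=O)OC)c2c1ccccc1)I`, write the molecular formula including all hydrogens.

C15H14INO2

Heavy atoms from the SMILES: 15 C, 1 I, 1 N, 2 O.
Implicit hydrogens by atom environment:
  7 × C (aromatic): 1 H each → 7
  4 × C (aromatic): no H
  2 × C: 3 H each → 6
  2 × O: no H
  1 × C: 1 H
  1 × C: no H
  1 × I: no H
  1 × N (aromatic): no H
  Total hydrogens = 14.
Molecular formula: C15H14INO2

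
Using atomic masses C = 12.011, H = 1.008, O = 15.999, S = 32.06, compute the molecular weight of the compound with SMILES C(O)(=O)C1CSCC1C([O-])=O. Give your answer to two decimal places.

175.18

Molecular formula: C6H7O4S-.
M = 6×12.011 + 7×1.008 + 4×15.999 + 1×32.06 = 175.18 g/mol.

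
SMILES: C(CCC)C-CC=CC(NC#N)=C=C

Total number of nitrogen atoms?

The symbol for nitrogen appears 2 times in the SMILES.

2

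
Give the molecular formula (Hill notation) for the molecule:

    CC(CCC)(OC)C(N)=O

Heavy atoms from the SMILES: 7 C, 1 N, 2 O.
Implicit hydrogens by atom environment:
  3 × C: 3 H each → 9
  2 × C: 2 H each → 4
  2 × C: no H
  2 × O: no H
  1 × N: 2 H
  Total hydrogens = 15.
Molecular formula: C7H15NO2

C7H15NO2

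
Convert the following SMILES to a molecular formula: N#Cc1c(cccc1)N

Heavy atoms from the SMILES: 7 C, 2 N.
Implicit hydrogens by atom environment:
  4 × C (aromatic): 1 H each → 4
  2 × C (aromatic): no H
  1 × C: no H
  1 × N: 2 H
  1 × N: no H
  Total hydrogens = 6.
Molecular formula: C7H6N2

C7H6N2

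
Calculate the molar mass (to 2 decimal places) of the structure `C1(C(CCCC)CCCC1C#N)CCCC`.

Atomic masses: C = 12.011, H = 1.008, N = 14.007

221.39

Molecular formula: C15H27N.
M = 15×12.011 + 27×1.008 + 1×14.007 = 221.39 g/mol.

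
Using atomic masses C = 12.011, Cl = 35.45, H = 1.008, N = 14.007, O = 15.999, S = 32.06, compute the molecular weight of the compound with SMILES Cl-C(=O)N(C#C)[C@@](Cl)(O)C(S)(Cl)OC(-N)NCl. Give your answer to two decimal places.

343.00

Molecular formula: C6H7Cl4N3O3S.
M = 6×12.011 + 4×35.45 + 7×1.008 + 3×14.007 + 3×15.999 + 1×32.06 = 343.00 g/mol.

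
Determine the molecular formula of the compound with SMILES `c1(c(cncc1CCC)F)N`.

Heavy atoms from the SMILES: 8 C, 1 F, 2 N.
Implicit hydrogens by atom environment:
  3 × C (aromatic): no H
  2 × C: 2 H each → 4
  2 × C (aromatic): 1 H each → 2
  1 × C: 3 H
  1 × F: no H
  1 × N: 2 H
  1 × N (aromatic): no H
  Total hydrogens = 11.
Molecular formula: C8H11FN2

C8H11FN2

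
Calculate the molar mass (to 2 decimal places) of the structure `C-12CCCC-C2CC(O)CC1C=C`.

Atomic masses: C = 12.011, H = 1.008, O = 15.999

180.29

Molecular formula: C12H20O.
M = 12×12.011 + 20×1.008 + 1×15.999 = 180.29 g/mol.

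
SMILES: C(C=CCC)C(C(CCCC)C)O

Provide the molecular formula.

C12H24O

Heavy atoms from the SMILES: 12 C, 1 O.
Implicit hydrogens by atom environment:
  5 × C: 2 H each → 10
  4 × C: 1 H each → 4
  3 × C: 3 H each → 9
  1 × O: 1 H
  Total hydrogens = 24.
Molecular formula: C12H24O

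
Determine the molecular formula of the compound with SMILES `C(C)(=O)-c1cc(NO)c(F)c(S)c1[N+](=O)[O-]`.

Heavy atoms from the SMILES: 8 C, 1 F, 2 N, 4 O, 1 S.
Implicit hydrogens by atom environment:
  5 × C (aromatic): no H
  2 × O: no H
  1 × C: 3 H
  1 × C (aromatic): 1 H
  1 × C: no H
  1 × F: no H
  1 × N: 1 H
  1 × N (charge +1): no H
  1 × O: 1 H
  1 × O (charge -1): no H
  1 × S: 1 H
  Total hydrogens = 7.
Molecular formula: C8H7FN2O4S

C8H7FN2O4S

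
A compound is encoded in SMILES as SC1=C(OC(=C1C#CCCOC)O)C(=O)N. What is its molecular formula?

Heavy atoms from the SMILES: 10 C, 1 N, 4 O, 1 S.
Implicit hydrogens by atom environment:
  4 × C (aromatic): no H
  3 × C: no H
  2 × C: 2 H each → 4
  2 × O: no H
  1 × C: 3 H
  1 × N: 2 H
  1 × O: 1 H
  1 × O (aromatic): no H
  1 × S: 1 H
  Total hydrogens = 11.
Molecular formula: C10H11NO4S

C10H11NO4S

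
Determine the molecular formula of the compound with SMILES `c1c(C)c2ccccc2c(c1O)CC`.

C13H14O

Heavy atoms from the SMILES: 13 C, 1 O.
Implicit hydrogens by atom environment:
  5 × C (aromatic): 1 H each → 5
  5 × C (aromatic): no H
  2 × C: 3 H each → 6
  1 × C: 2 H
  1 × O: 1 H
  Total hydrogens = 14.
Molecular formula: C13H14O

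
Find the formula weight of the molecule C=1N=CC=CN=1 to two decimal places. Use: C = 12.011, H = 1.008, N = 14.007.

Molecular formula: C4H4N2.
M = 4×12.011 + 4×1.008 + 2×14.007 = 80.09 g/mol.

80.09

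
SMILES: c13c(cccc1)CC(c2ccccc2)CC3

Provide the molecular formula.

Heavy atoms from the SMILES: 16 C.
Implicit hydrogens by atom environment:
  9 × C (aromatic): 1 H each → 9
  3 × C: 2 H each → 6
  3 × C (aromatic): no H
  1 × C: 1 H
  Total hydrogens = 16.
Molecular formula: C16H16

C16H16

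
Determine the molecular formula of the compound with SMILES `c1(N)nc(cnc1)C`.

Heavy atoms from the SMILES: 5 C, 3 N.
Implicit hydrogens by atom environment:
  2 × C (aromatic): 1 H each → 2
  2 × C (aromatic): no H
  2 × N (aromatic): no H
  1 × C: 3 H
  1 × N: 2 H
  Total hydrogens = 7.
Molecular formula: C5H7N3

C5H7N3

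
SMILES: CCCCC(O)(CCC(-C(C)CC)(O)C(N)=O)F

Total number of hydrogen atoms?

26

Hydrogens are implicit in SMILES; fill each atom to its normal valence:
  6 × C: 2 H each → 12
  3 × C: 3 H each → 9
  3 × C: no H
  2 × O: 1 H each → 2
  1 × C: 1 H
  1 × F: no H
  1 × N: 2 H
  1 × O: no H
  Total hydrogens = 26.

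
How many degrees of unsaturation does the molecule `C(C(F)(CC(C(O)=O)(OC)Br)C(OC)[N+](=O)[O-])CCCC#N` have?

Molecular formula from the SMILES: C12H18BrFN2O6.
DoU = (2C + 2 + N − H − X)/2 = (2·12 + 2 + 2 − 18 − 2)/2 = 8/2 = 4.
(Structurally: 0 ring(s) + 4 π bond(s) = 4.)

4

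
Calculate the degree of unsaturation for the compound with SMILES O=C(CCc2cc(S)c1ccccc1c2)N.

8

Molecular formula from the SMILES: C13H13NOS.
DoU = (2C + 2 + N − H − X)/2 = (2·13 + 2 + 1 − 13 − 0)/2 = 16/2 = 8.
(Structurally: 2 ring(s) + 6 π bond(s) = 8.)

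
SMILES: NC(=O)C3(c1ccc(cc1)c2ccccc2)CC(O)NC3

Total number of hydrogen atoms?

18

Hydrogens are implicit in SMILES; fill each atom to its normal valence:
  9 × C (aromatic): 1 H each → 9
  3 × C (aromatic): no H
  2 × C: 2 H each → 4
  2 × C: no H
  1 × C: 1 H
  1 × N: 2 H
  1 × N: 1 H
  1 × O: 1 H
  1 × O: no H
  Total hydrogens = 18.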